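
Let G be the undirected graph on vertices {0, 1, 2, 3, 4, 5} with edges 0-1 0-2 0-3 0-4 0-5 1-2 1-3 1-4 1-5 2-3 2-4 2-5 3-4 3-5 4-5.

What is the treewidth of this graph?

5

A width-5 tree decomposition is:
Bags: B1 = {0, 1, 2, 3, 4, 5}
Tree: (single bag)
With just one bag of size 6, the width is 6 − 1 = 5, so tw(G) ≤ 5. On the other hand G contains the 6-clique {0, 1, 2, 3, 4, 5}. A clique must lie in a single bag of any decomposition, so no decomposition can have width below 5. Therefore the treewidth is 5.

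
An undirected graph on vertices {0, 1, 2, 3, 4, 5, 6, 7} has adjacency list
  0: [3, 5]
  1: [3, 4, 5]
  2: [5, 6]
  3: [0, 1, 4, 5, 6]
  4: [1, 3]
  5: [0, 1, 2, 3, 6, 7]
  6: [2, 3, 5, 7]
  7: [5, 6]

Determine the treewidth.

2

A width-2 tree decomposition is:
Bags: B1 = {5, 6, 7}  B2 = {3, 5, 6}  B3 = {1, 3, 5}  B4 = {0, 3, 5}  B5 = {1, 3, 4}  B6 = {2, 5, 6}
Tree: B1–B2, B2–B3, B2–B4, B3–B5, B1–B6
Every bag has size at most 3, so the width is 3 − 1 = 2 and tw(G) ≤ 2. For the lower bound, the 3 vertices {1, 3, 4} are pairwise adjacent, and any tree decomposition puts a clique entirely inside one bag — forcing width ≥ 2. The upper and lower bounds meet at 2, so that is the treewidth.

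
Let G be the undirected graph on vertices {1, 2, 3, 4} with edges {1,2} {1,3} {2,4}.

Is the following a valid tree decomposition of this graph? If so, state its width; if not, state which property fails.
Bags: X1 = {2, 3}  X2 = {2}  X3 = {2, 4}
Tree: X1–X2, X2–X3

A tree decomposition must satisfy three properties: every vertex lies in some bag; for every edge, both endpoints lie together in some bag; and for every vertex, the bags containing it form a connected subtree. Here vertex 1 appears in no bag, so the decomposition is invalid.

No — vertex 1 appears in no bag.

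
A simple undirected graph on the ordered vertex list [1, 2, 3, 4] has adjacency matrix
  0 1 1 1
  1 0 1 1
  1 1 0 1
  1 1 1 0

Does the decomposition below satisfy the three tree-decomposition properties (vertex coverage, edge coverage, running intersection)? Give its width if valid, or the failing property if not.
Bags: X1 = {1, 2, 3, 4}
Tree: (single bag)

Every vertex of G appears in some bag (union = {1, 2, 3, 4}); every edge is covered by a bag; and for each vertex v the set of bags containing v is connected in the bag tree. The decomposition is therefore valid. The largest bag has 4 vertices, so the width is 3.

Yes; width 3.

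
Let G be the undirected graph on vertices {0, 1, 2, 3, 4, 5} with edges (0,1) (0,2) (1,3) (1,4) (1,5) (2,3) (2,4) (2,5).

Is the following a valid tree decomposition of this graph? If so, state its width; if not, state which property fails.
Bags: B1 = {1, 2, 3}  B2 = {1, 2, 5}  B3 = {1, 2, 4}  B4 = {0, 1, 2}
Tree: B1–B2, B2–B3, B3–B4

Yes; width 2.

Checking the three conditions: (i) the bags cover all of {0, 1, 2, 3, 4, 5}; (ii) for each edge, some bag contains both endpoints; (iii) the bags containing any fixed vertex form a subtree. All hold, so the decomposition is valid with width 3 − 1 = 2.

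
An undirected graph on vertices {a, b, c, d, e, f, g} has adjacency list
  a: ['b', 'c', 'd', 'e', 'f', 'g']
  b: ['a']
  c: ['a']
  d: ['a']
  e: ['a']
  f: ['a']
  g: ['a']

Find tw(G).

1

A width-1 tree decomposition is:
Bags: B1 = {a, d}  B2 = {a, f}  B3 = {a, b}  B4 = {a, g}  B5 = {a, c}  B6 = {a, e}
Tree: B1–B2, B2–B3, B1–B4, B2–B5, B5–B6
Each bag holds 2 vertices, so the decomposition has width 1, which upper-bounds the treewidth. Any graph with an edge has treewidth ≥ 1, and G has the edge a–d. Therefore the treewidth is 1.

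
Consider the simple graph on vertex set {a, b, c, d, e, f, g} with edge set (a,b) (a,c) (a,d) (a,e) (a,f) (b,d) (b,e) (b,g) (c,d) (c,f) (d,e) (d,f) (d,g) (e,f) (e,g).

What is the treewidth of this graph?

3

A width-3 tree decomposition is:
Bags: B1 = {a, b, d, e}  B2 = {b, d, e, g}  B3 = {a, d, e, f}  B4 = {a, c, d, f}
Tree: B1–B2, B1–B3, B3–B4
Every bag has size at most 4, so the width is 4 − 1 = 3 and tw(G) ≤ 3. For the lower bound, the 4 vertices {b, d, e, g} are pairwise adjacent, and any tree decomposition puts a clique entirely inside one bag — forcing width ≥ 3. Therefore the treewidth is 3.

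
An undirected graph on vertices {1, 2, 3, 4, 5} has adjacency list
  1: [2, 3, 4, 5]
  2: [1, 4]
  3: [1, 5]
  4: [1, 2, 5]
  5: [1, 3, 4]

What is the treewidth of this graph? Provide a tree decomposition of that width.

Treewidth 2.
Bags: B1 = {1, 3, 5}  B2 = {1, 4, 5}  B3 = {1, 2, 4}
Tree: B1–B2, B2–B3

Every bag has size at most 3, so the width is 3 − 1 = 2 and tw(G) ≤ 2. On the other hand G contains the 3-clique {1, 3, 5}. A clique must lie in a single bag of any decomposition, so no decomposition can have width below 2. Therefore the treewidth is 2.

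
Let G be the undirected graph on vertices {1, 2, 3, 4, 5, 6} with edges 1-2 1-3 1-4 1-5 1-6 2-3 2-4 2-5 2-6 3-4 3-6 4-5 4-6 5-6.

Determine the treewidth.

4

A width-4 tree decomposition is:
Bags: B1 = {1, 2, 3, 4, 6}  B2 = {1, 2, 4, 5, 6}
Tree: B1–B2
Every bag has size at most 5, so the width is 5 − 1 = 4 and tw(G) ≤ 4. On the other hand G contains the 5-clique {1, 2, 3, 4, 6}. A clique must lie in a single bag of any decomposition, so no decomposition can have width below 4. Combining the bounds, tw(G) = 4.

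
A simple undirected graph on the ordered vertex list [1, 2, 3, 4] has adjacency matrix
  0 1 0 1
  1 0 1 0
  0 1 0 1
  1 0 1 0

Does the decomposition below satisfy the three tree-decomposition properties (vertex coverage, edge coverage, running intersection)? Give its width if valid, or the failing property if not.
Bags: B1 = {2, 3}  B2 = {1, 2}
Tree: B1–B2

A tree decomposition must satisfy three properties: every vertex lies in some bag; for every edge, both endpoints lie together in some bag; and for every vertex, the bags containing it form a connected subtree. Here vertex 4 appears in no bag, so the decomposition is invalid.

No — vertex 4 appears in no bag.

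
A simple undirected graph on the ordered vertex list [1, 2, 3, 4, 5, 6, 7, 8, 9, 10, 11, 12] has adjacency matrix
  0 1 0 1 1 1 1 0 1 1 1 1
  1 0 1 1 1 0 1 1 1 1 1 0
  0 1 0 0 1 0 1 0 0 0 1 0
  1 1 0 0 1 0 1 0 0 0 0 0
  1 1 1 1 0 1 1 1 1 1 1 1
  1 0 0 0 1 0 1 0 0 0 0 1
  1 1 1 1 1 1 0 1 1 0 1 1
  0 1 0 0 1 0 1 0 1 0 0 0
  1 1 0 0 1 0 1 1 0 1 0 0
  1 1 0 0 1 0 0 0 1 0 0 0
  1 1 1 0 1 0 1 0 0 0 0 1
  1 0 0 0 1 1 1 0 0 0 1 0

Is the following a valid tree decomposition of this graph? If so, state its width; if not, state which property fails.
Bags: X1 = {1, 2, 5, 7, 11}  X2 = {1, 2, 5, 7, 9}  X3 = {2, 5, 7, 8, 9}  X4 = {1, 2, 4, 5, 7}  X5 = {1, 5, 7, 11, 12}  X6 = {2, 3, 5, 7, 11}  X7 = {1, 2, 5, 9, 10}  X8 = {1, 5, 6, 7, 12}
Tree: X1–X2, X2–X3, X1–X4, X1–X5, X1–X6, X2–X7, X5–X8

Yes; width 4.

Every vertex of G appears in some bag (union = {1, 2, 3, 4, 5, 6, 7, 8, 9, 10, 11, 12}); every edge is covered by a bag; and for each vertex v the set of bags containing v is connected in the bag tree. The decomposition is therefore valid. The largest bag has 5 vertices, so the width is 4.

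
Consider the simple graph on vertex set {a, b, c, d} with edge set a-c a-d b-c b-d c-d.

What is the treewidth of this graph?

2

A width-2 tree decomposition is:
Bags: B1 = {b, c, d}  B2 = {a, c, d}
Tree: B1–B2
The largest bag has 3 vertices, giving width 2; this decomposition certifies tw(G) ≤ 2. Conversely, {a, c, d} is a clique of size 3, and the vertices of any clique must share a bag in every tree decomposition; so some bag has ≥ 3 vertices and tw(G) ≥ 2. Hence tw(G) = 2 exactly.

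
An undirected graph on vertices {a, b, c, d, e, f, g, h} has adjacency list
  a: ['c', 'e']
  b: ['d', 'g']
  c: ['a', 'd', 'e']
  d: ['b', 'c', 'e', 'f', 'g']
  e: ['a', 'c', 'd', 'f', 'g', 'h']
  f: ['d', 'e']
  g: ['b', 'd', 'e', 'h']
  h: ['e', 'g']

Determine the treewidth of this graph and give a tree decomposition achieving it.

The largest bag has 3 vertices, giving width 2; this decomposition certifies tw(G) ≤ 2. On the other hand G contains the 3-clique {d, e, g}. A clique must lie in a single bag of any decomposition, so no decomposition can have width below 2. The upper and lower bounds meet at 2, so that is the treewidth.

Treewidth 2.
One such decomposition:
Bags: B1 = {d, e, g}  B2 = {e, g, h}  B3 = {d, e, f}  B4 = {b, d, g}  B5 = {c, d, e}  B6 = {a, c, e}
Tree: B1–B2, B1–B3, B1–B4, B1–B5, B5–B6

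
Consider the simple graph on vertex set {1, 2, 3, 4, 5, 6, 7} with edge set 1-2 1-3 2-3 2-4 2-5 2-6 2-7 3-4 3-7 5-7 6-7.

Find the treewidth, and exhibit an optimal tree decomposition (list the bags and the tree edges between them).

Treewidth 2.
One optimal decomposition is:
Bags: B1 = {2, 3, 7}  B2 = {2, 6, 7}  B3 = {1, 2, 3}  B4 = {2, 3, 4}  B5 = {2, 5, 7}
Tree: B1–B2, B1–B3, B1–B4, B2–B5

Every bag has size at most 3, so the width is 3 − 1 = 2 and tw(G) ≤ 2. Conversely, {1, 2, 3} is a clique of size 3, and the vertices of any clique must share a bag in every tree decomposition; so some bag has ≥ 3 vertices and tw(G) ≥ 2. The upper and lower bounds meet at 2, so that is the treewidth.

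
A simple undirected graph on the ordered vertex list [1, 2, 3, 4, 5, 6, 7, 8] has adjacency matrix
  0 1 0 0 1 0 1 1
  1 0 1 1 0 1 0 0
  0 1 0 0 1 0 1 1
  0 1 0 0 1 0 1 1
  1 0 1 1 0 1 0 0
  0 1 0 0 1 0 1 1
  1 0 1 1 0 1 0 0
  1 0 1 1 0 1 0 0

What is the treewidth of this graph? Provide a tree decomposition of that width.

The largest bag has 5 vertices, giving width 4; this decomposition certifies tw(G) ≤ 4. For the lower bound: the 5 vertex sets {2,6}, {3,7}, {1,5}, {8}, {4} are disjoint, each induces a connected subgraph, and every pair is joined by at least one edge of G. Contracting each set to a single vertex therefore yields K_{5} as a minor, and since treewidth is minor-monotone, tw(G) ≥ tw(K_{5}) = 4. Therefore the treewidth is 4.

Treewidth 4.
One such decomposition:
Bags: B1 = {2, 5, 6, 7, 8}  B2 = {2, 3, 5, 7, 8}  B3 = {1, 2, 5, 7, 8}  B4 = {2, 4, 5, 7, 8}
Tree: B1–B2, B2–B3, B3–B4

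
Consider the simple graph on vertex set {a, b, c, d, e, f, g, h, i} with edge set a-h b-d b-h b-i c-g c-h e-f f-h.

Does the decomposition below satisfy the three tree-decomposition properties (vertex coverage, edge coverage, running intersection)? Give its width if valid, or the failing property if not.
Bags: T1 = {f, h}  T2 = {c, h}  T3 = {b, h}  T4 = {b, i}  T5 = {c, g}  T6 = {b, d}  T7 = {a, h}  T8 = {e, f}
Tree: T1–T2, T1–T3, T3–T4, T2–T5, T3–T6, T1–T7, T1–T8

Every vertex of G appears in some bag (union = {a, b, c, d, e, f, g, h, i}); every edge is covered by a bag; and for each vertex v the set of bags containing v is connected in the bag tree. The decomposition is therefore valid. The largest bag has 2 vertices, so the width is 1.

Yes; width 1.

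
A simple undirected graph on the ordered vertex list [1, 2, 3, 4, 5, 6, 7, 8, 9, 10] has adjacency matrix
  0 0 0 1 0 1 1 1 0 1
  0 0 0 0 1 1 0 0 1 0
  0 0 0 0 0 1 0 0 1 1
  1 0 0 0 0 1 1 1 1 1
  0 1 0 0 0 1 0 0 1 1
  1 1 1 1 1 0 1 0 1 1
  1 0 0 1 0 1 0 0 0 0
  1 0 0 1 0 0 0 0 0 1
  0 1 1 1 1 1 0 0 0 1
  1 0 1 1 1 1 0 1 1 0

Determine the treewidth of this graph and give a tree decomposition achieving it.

Every bag has size at most 4, so the width is 4 − 1 = 3 and tw(G) ≤ 3. On the other hand G contains the 4-clique {1, 4, 8, 10}. A clique must lie in a single bag of any decomposition, so no decomposition can have width below 3. Therefore the treewidth is 3.

Treewidth 3.
One such decomposition:
Bags: B1 = {1, 4, 6, 10}  B2 = {1, 4, 6, 7}  B3 = {4, 6, 9, 10}  B4 = {1, 4, 8, 10}  B5 = {5, 6, 9, 10}  B6 = {3, 6, 9, 10}  B7 = {2, 5, 6, 9}
Tree: B1–B2, B1–B3, B1–B4, B3–B5, B3–B6, B5–B7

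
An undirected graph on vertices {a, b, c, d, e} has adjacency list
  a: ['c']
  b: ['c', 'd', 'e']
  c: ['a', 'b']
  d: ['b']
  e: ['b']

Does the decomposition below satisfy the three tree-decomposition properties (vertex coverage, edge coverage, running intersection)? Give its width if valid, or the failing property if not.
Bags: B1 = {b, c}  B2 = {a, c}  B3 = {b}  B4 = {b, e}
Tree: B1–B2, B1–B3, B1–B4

No — vertex d appears in no bag.

A tree decomposition must satisfy three properties: every vertex lies in some bag; for every edge, both endpoints lie together in some bag; and for every vertex, the bags containing it form a connected subtree. Here vertex d appears in no bag, so the decomposition is invalid.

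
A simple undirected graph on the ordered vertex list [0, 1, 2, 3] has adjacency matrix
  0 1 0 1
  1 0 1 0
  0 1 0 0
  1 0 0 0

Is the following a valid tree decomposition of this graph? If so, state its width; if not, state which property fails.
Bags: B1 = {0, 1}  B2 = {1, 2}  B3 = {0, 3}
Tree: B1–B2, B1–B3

Checking the three conditions: (i) the bags cover all of {0, 1, 2, 3}; (ii) for each edge, some bag contains both endpoints; (iii) the bags containing any fixed vertex form a subtree. All hold, so the decomposition is valid with width 2 − 1 = 1.

Yes; width 1.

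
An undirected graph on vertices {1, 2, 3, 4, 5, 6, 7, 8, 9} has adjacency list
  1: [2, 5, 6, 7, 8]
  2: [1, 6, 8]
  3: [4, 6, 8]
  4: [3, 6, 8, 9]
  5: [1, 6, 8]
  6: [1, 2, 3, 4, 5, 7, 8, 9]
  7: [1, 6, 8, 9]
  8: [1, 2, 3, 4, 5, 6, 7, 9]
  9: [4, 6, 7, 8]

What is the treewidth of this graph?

3

A width-3 tree decomposition is:
Bags: B1 = {1, 6, 7, 8}  B2 = {6, 7, 8, 9}  B3 = {4, 6, 8, 9}  B4 = {1, 2, 6, 8}  B5 = {1, 5, 6, 8}  B6 = {3, 4, 6, 8}
Tree: B1–B2, B2–B3, B1–B4, B1–B5, B3–B6
Each bag holds 4 vertices, so the decomposition has width 3, which upper-bounds the treewidth. Conversely, {1, 2, 6, 8} is a clique of size 4, and the vertices of any clique must share a bag in every tree decomposition; so some bag has ≥ 4 vertices and tw(G) ≥ 3. Therefore the treewidth is 3.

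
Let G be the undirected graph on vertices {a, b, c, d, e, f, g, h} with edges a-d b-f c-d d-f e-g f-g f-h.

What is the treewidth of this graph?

1

A width-1 tree decomposition is:
Bags: B1 = {f, g}  B2 = {d, f}  B3 = {e, g}  B4 = {b, f}  B5 = {f, h}  B6 = {c, d}  B7 = {a, d}
Tree: B1–B2, B1–B3, B1–B4, B4–B5, B2–B6, B6–B7
Every bag has size at most 2, so the width is 2 − 1 = 1 and tw(G) ≤ 1. Any graph with an edge has treewidth ≥ 1, and G has the edge g–f. Therefore the treewidth is 1.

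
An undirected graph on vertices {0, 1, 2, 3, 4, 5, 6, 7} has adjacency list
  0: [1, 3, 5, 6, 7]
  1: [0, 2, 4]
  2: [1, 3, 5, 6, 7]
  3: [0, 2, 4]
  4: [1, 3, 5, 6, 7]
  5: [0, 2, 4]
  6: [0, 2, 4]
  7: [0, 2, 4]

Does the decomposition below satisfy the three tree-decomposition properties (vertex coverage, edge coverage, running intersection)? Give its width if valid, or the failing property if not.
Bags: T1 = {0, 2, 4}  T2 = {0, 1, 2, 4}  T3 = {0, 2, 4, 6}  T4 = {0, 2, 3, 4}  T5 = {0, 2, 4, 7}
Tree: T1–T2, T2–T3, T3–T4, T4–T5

No — vertex 5 appears in no bag.

A tree decomposition must satisfy three properties: every vertex lies in some bag; for every edge, both endpoints lie together in some bag; and for every vertex, the bags containing it form a connected subtree. Here vertex 5 appears in no bag, so the decomposition is invalid.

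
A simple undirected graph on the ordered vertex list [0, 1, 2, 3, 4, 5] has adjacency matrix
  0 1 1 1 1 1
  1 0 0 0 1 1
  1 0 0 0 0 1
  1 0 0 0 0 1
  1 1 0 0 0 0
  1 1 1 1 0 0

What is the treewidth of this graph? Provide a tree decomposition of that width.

Treewidth 2.
Bags: B1 = {0, 3, 5}  B2 = {0, 1, 5}  B3 = {0, 2, 5}  B4 = {0, 1, 4}
Tree: B1–B2, B2–B3, B2–B4

Each bag holds 3 vertices, so the decomposition has width 2, which upper-bounds the treewidth. Conversely, {0, 1, 4} is a clique of size 3, and the vertices of any clique must share a bag in every tree decomposition; so some bag has ≥ 3 vertices and tw(G) ≥ 2. Therefore the treewidth is 2.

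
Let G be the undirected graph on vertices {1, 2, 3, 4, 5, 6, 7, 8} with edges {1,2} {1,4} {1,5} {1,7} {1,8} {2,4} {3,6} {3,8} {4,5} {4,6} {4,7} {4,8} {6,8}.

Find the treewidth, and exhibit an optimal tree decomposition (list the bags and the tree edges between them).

Treewidth 2.
One optimal decomposition is:
Bags: B1 = {1, 4, 7}  B2 = {1, 4, 8}  B3 = {4, 6, 8}  B4 = {1, 4, 5}  B5 = {1, 2, 4}  B6 = {3, 6, 8}
Tree: B1–B2, B2–B3, B2–B4, B1–B5, B3–B6

The largest bag has 3 vertices, giving width 2; this decomposition certifies tw(G) ≤ 2. For the lower bound, the 3 vertices {3, 6, 8} are pairwise adjacent, and any tree decomposition puts a clique entirely inside one bag — forcing width ≥ 2. Therefore the treewidth is 2.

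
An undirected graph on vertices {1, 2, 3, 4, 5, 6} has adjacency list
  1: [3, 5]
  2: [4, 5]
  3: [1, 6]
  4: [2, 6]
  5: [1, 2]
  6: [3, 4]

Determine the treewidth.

2

A width-2 tree decomposition is:
Bags: B1 = {2, 4, 5}  B2 = {4, 5, 6}  B3 = {3, 5, 6}  B4 = {1, 3, 5}
Tree: B1–B2, B2–B3, B3–B4
Each bag holds 3 vertices, so the decomposition has width 2, which upper-bounds the treewidth. The edges 5–2–4–6–3–1–5 form a cycle, so G is not a tree and its treewidth is at least 2. Combining the bounds, tw(G) = 2.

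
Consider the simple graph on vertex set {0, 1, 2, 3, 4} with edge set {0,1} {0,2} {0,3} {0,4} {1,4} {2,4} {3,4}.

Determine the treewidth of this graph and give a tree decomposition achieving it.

Every bag has size at most 3, so the width is 3 − 1 = 2 and tw(G) ≤ 2. For the lower bound, the 3 vertices {0, 1, 4} are pairwise adjacent, and any tree decomposition puts a clique entirely inside one bag — forcing width ≥ 2. Combining the bounds, tw(G) = 2.

Treewidth 2.
Bags: B1 = {0, 2, 4}  B2 = {0, 1, 4}  B3 = {0, 3, 4}
Tree: B1–B2, B1–B3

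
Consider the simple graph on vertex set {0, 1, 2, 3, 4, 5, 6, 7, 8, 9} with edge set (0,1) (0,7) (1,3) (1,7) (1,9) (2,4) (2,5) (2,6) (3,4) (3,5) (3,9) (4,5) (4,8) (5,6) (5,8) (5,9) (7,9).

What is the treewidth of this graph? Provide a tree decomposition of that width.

The largest bag has 3 vertices, giving width 2; this decomposition certifies tw(G) ≤ 2. Conversely, {0, 1, 7} is a clique of size 3, and the vertices of any clique must share a bag in every tree decomposition; so some bag has ≥ 3 vertices and tw(G) ≥ 2. The upper and lower bounds meet at 2, so that is the treewidth.

Treewidth 2.
One such decomposition:
Bags: B1 = {4, 5, 8}  B2 = {3, 4, 5}  B3 = {2, 4, 5}  B4 = {3, 5, 9}  B5 = {2, 5, 6}  B6 = {1, 3, 9}  B7 = {1, 7, 9}  B8 = {0, 1, 7}
Tree: B1–B2, B1–B3, B2–B4, B3–B5, B4–B6, B6–B7, B7–B8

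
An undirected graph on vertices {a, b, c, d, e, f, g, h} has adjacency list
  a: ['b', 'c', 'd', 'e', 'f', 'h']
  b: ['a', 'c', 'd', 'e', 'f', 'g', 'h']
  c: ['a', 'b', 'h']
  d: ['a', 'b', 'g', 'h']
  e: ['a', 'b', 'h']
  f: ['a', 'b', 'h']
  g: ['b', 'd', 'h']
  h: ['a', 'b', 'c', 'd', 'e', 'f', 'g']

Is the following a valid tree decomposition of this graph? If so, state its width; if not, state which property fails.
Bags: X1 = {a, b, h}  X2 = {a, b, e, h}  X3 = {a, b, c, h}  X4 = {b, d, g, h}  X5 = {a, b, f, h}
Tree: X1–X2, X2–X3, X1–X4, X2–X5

No — edge (d,a) lies in no bag.

A tree decomposition must satisfy three properties: every vertex lies in some bag; for every edge, both endpoints lie together in some bag; and for every vertex, the bags containing it form a connected subtree. Here edge (d,a) lies in no bag, so the decomposition is invalid.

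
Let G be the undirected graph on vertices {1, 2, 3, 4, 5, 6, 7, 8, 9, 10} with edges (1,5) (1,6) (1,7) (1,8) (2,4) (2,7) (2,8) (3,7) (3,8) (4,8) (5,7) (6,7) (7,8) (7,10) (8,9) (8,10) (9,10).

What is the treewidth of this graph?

2

A width-2 tree decomposition is:
Bags: B1 = {1, 5, 7}  B2 = {1, 7, 8}  B3 = {7, 8, 10}  B4 = {1, 6, 7}  B5 = {2, 7, 8}  B6 = {2, 4, 8}  B7 = {8, 9, 10}  B8 = {3, 7, 8}
Tree: B1–B2, B2–B3, B1–B4, B2–B5, B5–B6, B3–B7, B3–B8
Every bag has size at most 3, so the width is 3 − 1 = 2 and tw(G) ≤ 2. On the other hand G contains the 3-clique {8, 9, 10}. A clique must lie in a single bag of any decomposition, so no decomposition can have width below 2. Combining the bounds, tw(G) = 2.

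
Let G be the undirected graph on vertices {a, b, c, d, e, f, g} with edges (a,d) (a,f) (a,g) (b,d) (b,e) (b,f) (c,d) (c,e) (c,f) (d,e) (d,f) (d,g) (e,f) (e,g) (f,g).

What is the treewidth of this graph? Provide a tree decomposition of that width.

The largest bag has 4 vertices, giving width 3; this decomposition certifies tw(G) ≤ 3. Conversely, {d, e, f, g} is a clique of size 4, and the vertices of any clique must share a bag in every tree decomposition; so some bag has ≥ 4 vertices and tw(G) ≥ 3. Therefore the treewidth is 3.

Treewidth 3.
One such decomposition:
Bags: B1 = {c, d, e, f}  B2 = {d, e, f, g}  B3 = {a, d, f, g}  B4 = {b, d, e, f}
Tree: B1–B2, B2–B3, B2–B4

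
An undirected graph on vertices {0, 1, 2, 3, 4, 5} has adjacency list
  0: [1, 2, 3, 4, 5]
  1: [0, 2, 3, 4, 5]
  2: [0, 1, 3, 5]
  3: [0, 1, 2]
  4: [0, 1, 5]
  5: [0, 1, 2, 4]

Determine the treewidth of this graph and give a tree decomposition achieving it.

Each bag holds 4 vertices, so the decomposition has width 3, which upper-bounds the treewidth. Conversely, {0, 1, 2, 3} is a clique of size 4, and the vertices of any clique must share a bag in every tree decomposition; so some bag has ≥ 4 vertices and tw(G) ≥ 3. Therefore the treewidth is 3.

Treewidth 3.
One such decomposition:
Bags: B1 = {0, 1, 2, 5}  B2 = {0, 1, 4, 5}  B3 = {0, 1, 2, 3}
Tree: B1–B2, B1–B3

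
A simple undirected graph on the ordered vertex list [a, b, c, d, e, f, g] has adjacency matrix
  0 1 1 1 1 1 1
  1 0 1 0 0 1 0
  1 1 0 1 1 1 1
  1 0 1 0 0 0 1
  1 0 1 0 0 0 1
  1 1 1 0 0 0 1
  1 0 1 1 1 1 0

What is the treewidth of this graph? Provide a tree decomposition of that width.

Every bag has size at most 4, so the width is 4 − 1 = 3 and tw(G) ≤ 3. For the lower bound, the 4 vertices {a, c, d, g} are pairwise adjacent, and any tree decomposition puts a clique entirely inside one bag — forcing width ≥ 3. Combining the bounds, tw(G) = 3.

Treewidth 3.
One such decomposition:
Bags: B1 = {a, c, f, g}  B2 = {a, c, e, g}  B3 = {a, b, c, f}  B4 = {a, c, d, g}
Tree: B1–B2, B1–B3, B2–B4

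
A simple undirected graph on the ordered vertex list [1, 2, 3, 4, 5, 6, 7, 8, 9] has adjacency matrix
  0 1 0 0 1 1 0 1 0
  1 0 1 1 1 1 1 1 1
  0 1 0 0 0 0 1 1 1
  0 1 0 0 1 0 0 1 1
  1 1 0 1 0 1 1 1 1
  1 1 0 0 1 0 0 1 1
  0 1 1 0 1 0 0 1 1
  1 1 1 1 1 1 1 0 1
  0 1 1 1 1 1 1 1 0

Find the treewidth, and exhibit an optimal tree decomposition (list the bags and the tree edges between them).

Each bag holds 5 vertices, so the decomposition has width 4, which upper-bounds the treewidth. On the other hand G contains the 5-clique {2, 3, 7, 8, 9}. A clique must lie in a single bag of any decomposition, so no decomposition can have width below 4. Hence tw(G) = 4 exactly.

Treewidth 4.
Bags: B1 = {2, 5, 6, 8, 9}  B2 = {2, 4, 5, 8, 9}  B3 = {2, 5, 7, 8, 9}  B4 = {1, 2, 5, 6, 8}  B5 = {2, 3, 7, 8, 9}
Tree: B1–B2, B1–B3, B1–B4, B3–B5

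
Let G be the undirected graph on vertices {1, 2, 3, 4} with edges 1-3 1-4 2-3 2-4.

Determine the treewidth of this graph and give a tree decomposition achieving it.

Every bag has size at most 3, so the width is 3 − 1 = 2 and tw(G) ≤ 2. The edges 4–2–3–1–4 form a cycle, so G is not a tree and its treewidth is at least 2. Combining the bounds, tw(G) = 2.

Treewidth 2.
One such decomposition:
Bags: B1 = {2, 3, 4}  B2 = {1, 3, 4}
Tree: B1–B2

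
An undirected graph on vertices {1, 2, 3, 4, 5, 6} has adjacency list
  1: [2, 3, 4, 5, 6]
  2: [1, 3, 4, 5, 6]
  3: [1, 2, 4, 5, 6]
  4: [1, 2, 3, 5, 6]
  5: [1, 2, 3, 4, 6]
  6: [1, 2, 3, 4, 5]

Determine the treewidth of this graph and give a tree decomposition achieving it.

With just one bag of size 6, the width is 6 − 1 = 5, so tw(G) ≤ 5. For the lower bound, the 6 vertices {1, 2, 3, 4, 5, 6} are pairwise adjacent, and any tree decomposition puts a clique entirely inside one bag — forcing width ≥ 5. Hence tw(G) = 5 exactly.

Treewidth 5.
One such decomposition:
Bags: B1 = {1, 2, 3, 4, 5, 6}
Tree: (single bag)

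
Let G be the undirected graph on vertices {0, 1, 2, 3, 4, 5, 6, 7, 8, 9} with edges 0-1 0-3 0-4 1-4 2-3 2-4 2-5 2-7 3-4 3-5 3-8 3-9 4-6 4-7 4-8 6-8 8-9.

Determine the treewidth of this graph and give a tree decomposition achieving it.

The largest bag has 3 vertices, giving width 2; this decomposition certifies tw(G) ≤ 2. On the other hand G contains the 3-clique {3, 8, 9}. A clique must lie in a single bag of any decomposition, so no decomposition can have width below 2. Therefore the treewidth is 2.

Treewidth 2.
One optimal decomposition is:
Bags: B1 = {4, 6, 8}  B2 = {3, 4, 8}  B3 = {2, 3, 4}  B4 = {2, 4, 7}  B5 = {0, 3, 4}  B6 = {0, 1, 4}  B7 = {2, 3, 5}  B8 = {3, 8, 9}
Tree: B1–B2, B2–B3, B3–B4, B2–B5, B5–B6, B3–B7, B2–B8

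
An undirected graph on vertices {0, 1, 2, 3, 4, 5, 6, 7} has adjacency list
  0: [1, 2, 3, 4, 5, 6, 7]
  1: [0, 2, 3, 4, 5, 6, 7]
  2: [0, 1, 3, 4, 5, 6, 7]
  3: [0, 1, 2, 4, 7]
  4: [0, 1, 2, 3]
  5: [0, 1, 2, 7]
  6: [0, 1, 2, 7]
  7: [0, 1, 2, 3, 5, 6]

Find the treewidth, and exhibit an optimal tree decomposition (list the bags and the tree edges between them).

Each bag holds 5 vertices, so the decomposition has width 4, which upper-bounds the treewidth. Conversely, {0, 1, 2, 3, 4} is a clique of size 5, and the vertices of any clique must share a bag in every tree decomposition; so some bag has ≥ 5 vertices and tw(G) ≥ 4. The upper and lower bounds meet at 4, so that is the treewidth.

Treewidth 4.
Bags: B1 = {0, 1, 2, 5, 7}  B2 = {0, 1, 2, 3, 7}  B3 = {0, 1, 2, 3, 4}  B4 = {0, 1, 2, 6, 7}
Tree: B1–B2, B2–B3, B1–B4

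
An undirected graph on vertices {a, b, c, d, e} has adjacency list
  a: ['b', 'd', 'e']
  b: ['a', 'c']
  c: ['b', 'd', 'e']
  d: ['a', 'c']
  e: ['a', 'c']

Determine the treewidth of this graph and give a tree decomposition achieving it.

Treewidth 2.
Bags: B1 = {a, c, d}  B2 = {a, b, c}  B3 = {a, c, e}
Tree: B1–B2, B2–B3

Each bag holds 3 vertices, so the decomposition has width 2, which upper-bounds the treewidth. For the lower bound, G contains the cycle d–a–b–c–d, so G is not a forest; only forests have treewidth ≤ 1, hence tw(G) ≥ 2. The upper and lower bounds meet at 2, so that is the treewidth.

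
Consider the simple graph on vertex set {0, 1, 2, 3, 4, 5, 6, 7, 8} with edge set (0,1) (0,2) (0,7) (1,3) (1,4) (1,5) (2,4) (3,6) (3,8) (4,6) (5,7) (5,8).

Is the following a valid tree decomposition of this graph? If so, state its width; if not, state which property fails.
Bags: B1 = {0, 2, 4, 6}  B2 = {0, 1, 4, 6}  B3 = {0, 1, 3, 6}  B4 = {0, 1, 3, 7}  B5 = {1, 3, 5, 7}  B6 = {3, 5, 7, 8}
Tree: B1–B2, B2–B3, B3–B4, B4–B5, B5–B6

Checking the three conditions: (i) the bags cover all of {0, 1, 2, 3, 4, 5, 6, 7, 8}; (ii) for each edge, some bag contains both endpoints; (iii) the bags containing any fixed vertex form a subtree. All hold, so the decomposition is valid with width 4 − 1 = 3.

Yes; width 3.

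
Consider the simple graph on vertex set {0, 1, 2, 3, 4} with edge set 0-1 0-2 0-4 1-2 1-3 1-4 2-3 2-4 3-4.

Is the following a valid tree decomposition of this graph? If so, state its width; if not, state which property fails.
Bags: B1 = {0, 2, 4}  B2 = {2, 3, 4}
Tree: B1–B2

A tree decomposition must satisfy three properties: every vertex lies in some bag; for every edge, both endpoints lie together in some bag; and for every vertex, the bags containing it form a connected subtree. Here vertex 1 appears in no bag, so the decomposition is invalid.

No — vertex 1 appears in no bag.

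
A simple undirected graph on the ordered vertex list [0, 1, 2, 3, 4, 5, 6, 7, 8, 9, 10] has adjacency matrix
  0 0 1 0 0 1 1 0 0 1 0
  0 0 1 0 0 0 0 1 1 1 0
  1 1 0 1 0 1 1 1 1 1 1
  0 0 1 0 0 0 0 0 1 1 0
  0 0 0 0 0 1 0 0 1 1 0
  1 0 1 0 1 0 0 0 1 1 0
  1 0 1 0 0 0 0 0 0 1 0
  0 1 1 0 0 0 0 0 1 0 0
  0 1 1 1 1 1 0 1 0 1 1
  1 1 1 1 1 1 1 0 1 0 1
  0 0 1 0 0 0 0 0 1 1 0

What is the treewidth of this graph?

A width-3 tree decomposition is:
Bags: B1 = {2, 3, 8, 9}  B2 = {2, 5, 8, 9}  B3 = {1, 2, 8, 9}  B4 = {4, 5, 8, 9}  B5 = {2, 8, 9, 10}  B6 = {0, 2, 5, 9}  B7 = {1, 2, 7, 8}  B8 = {0, 2, 6, 9}
Tree: B1–B2, B1–B3, B2–B4, B1–B5, B2–B6, B3–B7, B6–B8
The largest bag has 4 vertices, giving width 3; this decomposition certifies tw(G) ≤ 3. On the other hand G contains the 4-clique {0, 2, 5, 9}. A clique must lie in a single bag of any decomposition, so no decomposition can have width below 3. Therefore the treewidth is 3.

3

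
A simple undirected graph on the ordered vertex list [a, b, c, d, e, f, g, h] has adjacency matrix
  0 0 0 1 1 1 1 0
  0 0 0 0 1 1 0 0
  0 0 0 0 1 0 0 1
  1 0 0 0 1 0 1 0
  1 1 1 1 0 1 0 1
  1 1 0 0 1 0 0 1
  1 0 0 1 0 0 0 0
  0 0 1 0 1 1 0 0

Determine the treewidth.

2

A width-2 tree decomposition is:
Bags: B1 = {a, d, e}  B2 = {a, d, g}  B3 = {a, e, f}  B4 = {b, e, f}  B5 = {e, f, h}  B6 = {c, e, h}
Tree: B1–B2, B1–B3, B3–B4, B4–B5, B5–B6
Every bag has size at most 3, so the width is 3 − 1 = 2 and tw(G) ≤ 2. For the lower bound, the 3 vertices {a, d, g} are pairwise adjacent, and any tree decomposition puts a clique entirely inside one bag — forcing width ≥ 2. Hence tw(G) = 2 exactly.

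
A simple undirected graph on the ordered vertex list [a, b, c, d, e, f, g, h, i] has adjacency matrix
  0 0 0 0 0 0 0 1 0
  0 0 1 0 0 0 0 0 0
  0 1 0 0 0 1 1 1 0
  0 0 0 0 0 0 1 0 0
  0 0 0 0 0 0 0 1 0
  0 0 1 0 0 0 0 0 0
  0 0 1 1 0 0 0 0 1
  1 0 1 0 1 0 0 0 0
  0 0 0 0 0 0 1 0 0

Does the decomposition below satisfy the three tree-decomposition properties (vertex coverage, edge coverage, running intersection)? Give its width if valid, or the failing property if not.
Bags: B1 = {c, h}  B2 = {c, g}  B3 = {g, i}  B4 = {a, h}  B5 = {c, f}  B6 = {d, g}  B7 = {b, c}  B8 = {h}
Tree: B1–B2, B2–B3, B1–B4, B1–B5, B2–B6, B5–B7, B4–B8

A tree decomposition must satisfy three properties: every vertex lies in some bag; for every edge, both endpoints lie together in some bag; and for every vertex, the bags containing it form a connected subtree. Here vertex e appears in no bag, so the decomposition is invalid.

No — vertex e appears in no bag.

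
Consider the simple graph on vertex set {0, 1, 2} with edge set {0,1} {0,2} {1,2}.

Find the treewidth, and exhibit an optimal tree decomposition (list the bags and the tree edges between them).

Treewidth 2.
One optimal decomposition is:
Bags: B1 = {0, 1, 2}
Tree: (single bag)

A single bag containing all 3 vertices is trivially a valid decomposition of width 2. Conversely, {0, 1, 2} is a clique of size 3, and the vertices of any clique must share a bag in every tree decomposition; so some bag has ≥ 3 vertices and tw(G) ≥ 2. Therefore the treewidth is 2.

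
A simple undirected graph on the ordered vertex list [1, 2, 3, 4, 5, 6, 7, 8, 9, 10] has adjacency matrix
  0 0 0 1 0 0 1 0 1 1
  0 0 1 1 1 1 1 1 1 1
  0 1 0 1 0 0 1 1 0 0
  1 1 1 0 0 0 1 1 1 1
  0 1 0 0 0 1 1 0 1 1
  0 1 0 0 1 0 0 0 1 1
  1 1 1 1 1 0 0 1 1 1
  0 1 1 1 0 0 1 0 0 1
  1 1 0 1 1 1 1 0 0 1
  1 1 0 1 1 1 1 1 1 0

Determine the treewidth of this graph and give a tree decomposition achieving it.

The largest bag has 5 vertices, giving width 4; this decomposition certifies tw(G) ≤ 4. On the other hand G contains the 5-clique {1, 4, 7, 9, 10}. A clique must lie in a single bag of any decomposition, so no decomposition can have width below 4. Hence tw(G) = 4 exactly.

Treewidth 4.
One optimal decomposition is:
Bags: B1 = {2, 4, 7, 8, 10}  B2 = {2, 4, 7, 9, 10}  B3 = {2, 5, 7, 9, 10}  B4 = {1, 4, 7, 9, 10}  B5 = {2, 3, 4, 7, 8}  B6 = {2, 5, 6, 9, 10}
Tree: B1–B2, B2–B3, B2–B4, B1–B5, B3–B6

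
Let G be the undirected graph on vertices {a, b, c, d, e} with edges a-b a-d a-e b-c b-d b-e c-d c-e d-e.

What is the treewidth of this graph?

3

A width-3 tree decomposition is:
Bags: B1 = {b, c, d, e}  B2 = {a, b, d, e}
Tree: B1–B2
Every bag has size at most 4, so the width is 4 − 1 = 3 and tw(G) ≤ 3. For the lower bound, the 4 vertices {b, c, d, e} are pairwise adjacent, and any tree decomposition puts a clique entirely inside one bag — forcing width ≥ 3. Combining the bounds, tw(G) = 3.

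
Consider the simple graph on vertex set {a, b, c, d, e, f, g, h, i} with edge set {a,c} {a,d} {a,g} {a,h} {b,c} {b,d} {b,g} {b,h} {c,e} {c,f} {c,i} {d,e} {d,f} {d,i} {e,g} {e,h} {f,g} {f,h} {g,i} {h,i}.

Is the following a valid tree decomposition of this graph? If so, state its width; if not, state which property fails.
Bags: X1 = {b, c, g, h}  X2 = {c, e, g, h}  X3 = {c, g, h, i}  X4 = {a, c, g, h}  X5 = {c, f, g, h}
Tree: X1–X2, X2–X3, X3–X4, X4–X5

No — vertex d appears in no bag.

A tree decomposition must satisfy three properties: every vertex lies in some bag; for every edge, both endpoints lie together in some bag; and for every vertex, the bags containing it form a connected subtree. Here vertex d appears in no bag, so the decomposition is invalid.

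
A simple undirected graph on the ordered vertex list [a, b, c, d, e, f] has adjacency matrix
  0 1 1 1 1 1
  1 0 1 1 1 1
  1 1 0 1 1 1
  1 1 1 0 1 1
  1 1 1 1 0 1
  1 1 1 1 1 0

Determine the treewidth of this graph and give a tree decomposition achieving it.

A single bag containing all 6 vertices is trivially a valid decomposition of width 5. For the lower bound, the 6 vertices {a, b, c, d, e, f} are pairwise adjacent, and any tree decomposition puts a clique entirely inside one bag — forcing width ≥ 5. The upper and lower bounds meet at 5, so that is the treewidth.

Treewidth 5.
One optimal decomposition is:
Bags: B1 = {a, b, c, d, e, f}
Tree: (single bag)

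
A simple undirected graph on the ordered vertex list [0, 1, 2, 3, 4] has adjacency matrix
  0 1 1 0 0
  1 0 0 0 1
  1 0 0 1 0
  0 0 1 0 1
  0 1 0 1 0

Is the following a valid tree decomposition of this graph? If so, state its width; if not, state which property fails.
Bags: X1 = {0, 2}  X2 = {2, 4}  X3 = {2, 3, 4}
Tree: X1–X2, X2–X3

A tree decomposition must satisfy three properties: every vertex lies in some bag; for every edge, both endpoints lie together in some bag; and for every vertex, the bags containing it form a connected subtree. Here vertex 1 appears in no bag, so the decomposition is invalid.

No — vertex 1 appears in no bag.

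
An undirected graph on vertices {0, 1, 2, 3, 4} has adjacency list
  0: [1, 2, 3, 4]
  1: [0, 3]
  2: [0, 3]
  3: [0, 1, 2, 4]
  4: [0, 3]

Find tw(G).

A width-2 tree decomposition is:
Bags: B1 = {0, 1, 3}  B2 = {0, 2, 3}  B3 = {0, 3, 4}
Tree: B1–B2, B2–B3
Every bag has size at most 3, so the width is 3 − 1 = 2 and tw(G) ≤ 2. For the lower bound, the 3 vertices {0, 1, 3} are pairwise adjacent, and any tree decomposition puts a clique entirely inside one bag — forcing width ≥ 2. The upper and lower bounds meet at 2, so that is the treewidth.

2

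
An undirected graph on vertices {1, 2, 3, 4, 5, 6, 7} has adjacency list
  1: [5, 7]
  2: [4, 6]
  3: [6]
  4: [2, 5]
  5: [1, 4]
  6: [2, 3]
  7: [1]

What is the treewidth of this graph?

1

A width-1 tree decomposition is:
Bags: B1 = {1, 7}  B2 = {1, 5}  B3 = {4, 5}  B4 = {2, 4}  B5 = {2, 6}  B6 = {3, 6}
Tree: B1–B2, B2–B3, B3–B4, B4–B5, B5–B6
Each bag holds 2 vertices, so the decomposition has width 1, which upper-bounds the treewidth. Any graph with an edge has treewidth ≥ 1, and G has the edge 7–1. The upper and lower bounds meet at 1, so that is the treewidth.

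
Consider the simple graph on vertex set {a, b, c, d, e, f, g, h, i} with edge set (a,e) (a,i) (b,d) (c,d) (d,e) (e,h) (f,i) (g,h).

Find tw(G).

A width-1 tree decomposition is:
Bags: B1 = {c, d}  B2 = {d, e}  B3 = {a, e}  B4 = {e, h}  B5 = {a, i}  B6 = {f, i}  B7 = {b, d}  B8 = {g, h}
Tree: B1–B2, B2–B3, B3–B4, B3–B5, B5–B6, B1–B7, B4–B8
The largest bag has 2 vertices, giving width 1; this decomposition certifies tw(G) ≤ 1. Any graph with an edge has treewidth ≥ 1, and G has the edge c–d. Therefore the treewidth is 1.

1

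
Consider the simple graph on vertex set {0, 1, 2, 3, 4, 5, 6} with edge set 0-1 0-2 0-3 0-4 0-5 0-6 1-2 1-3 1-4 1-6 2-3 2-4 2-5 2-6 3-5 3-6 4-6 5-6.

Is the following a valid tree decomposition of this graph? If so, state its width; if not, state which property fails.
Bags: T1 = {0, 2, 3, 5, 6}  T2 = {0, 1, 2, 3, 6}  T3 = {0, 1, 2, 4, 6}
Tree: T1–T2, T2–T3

Vertex coverage: the bags together contain {0, 1, 2, 3, 4, 5, 6}, the full vertex set. Edge coverage: each edge of G has both endpoints in at least one bag. Running intersection: for every vertex, the bags containing it form a connected subtree. All three properties hold, so this is a valid tree decomposition of width max|bag| − 1 = 4, and hence tw(G) ≤ 4.

Yes; width 4.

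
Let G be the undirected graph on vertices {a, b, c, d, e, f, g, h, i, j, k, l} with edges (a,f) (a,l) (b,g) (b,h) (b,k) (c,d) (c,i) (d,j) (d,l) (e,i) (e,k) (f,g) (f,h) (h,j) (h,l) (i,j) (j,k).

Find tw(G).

A width-3 tree decomposition is:
Bags: B1 = {c, d, e, i}  B2 = {d, e, i, j}  B3 = {d, e, j, k}  B4 = {d, j, k, l}  B5 = {h, j, k, l}  B6 = {b, h, k, l}  B7 = {a, b, h, l}  B8 = {a, b, f, h}  B9 = {a, b, f, g}
Tree: B1–B2, B2–B3, B3–B4, B4–B5, B5–B6, B6–B7, B7–B8, B8–B9
Each bag holds 4 vertices, so the decomposition has width 3, which upper-bounds the treewidth. For the lower bound: the 4 vertex sets {c,e,i}, {d}, {j}, {b,h,k,l} are disjoint, each induces a connected subgraph, and every pair is joined by at least one edge of G. Contracting each set to a single vertex therefore yields K_{4} as a minor, and since treewidth is minor-monotone, tw(G) ≥ tw(K_{4}) = 3. Therefore the treewidth is 3.

3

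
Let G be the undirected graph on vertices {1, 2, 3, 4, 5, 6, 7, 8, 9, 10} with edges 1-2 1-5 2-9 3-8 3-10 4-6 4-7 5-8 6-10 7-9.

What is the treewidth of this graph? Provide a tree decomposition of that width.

Treewidth 2.
One such decomposition:
Bags: B1 = {1, 5, 8}  B2 = {1, 3, 8}  B3 = {1, 3, 10}  B4 = {1, 6, 10}  B5 = {1, 4, 6}  B6 = {1, 4, 7}  B7 = {1, 7, 9}  B8 = {1, 2, 9}
Tree: B1–B2, B2–B3, B3–B4, B4–B5, B5–B6, B6–B7, B7–B8

Each bag holds 3 vertices, so the decomposition has width 2, which upper-bounds the treewidth. For the lower bound, G contains the cycle 1–5–8–3–10–6–4–7–9–2–1, so G is not a forest; only forests have treewidth ≤ 1, hence tw(G) ≥ 2. Hence tw(G) = 2 exactly.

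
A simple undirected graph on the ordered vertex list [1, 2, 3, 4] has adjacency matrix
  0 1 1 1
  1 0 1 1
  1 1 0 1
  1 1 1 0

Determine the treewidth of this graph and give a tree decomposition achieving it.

With just one bag of size 4, the width is 4 − 1 = 3, so tw(G) ≤ 3. Conversely, {1, 2, 3, 4} is a clique of size 4, and the vertices of any clique must share a bag in every tree decomposition; so some bag has ≥ 4 vertices and tw(G) ≥ 3. Hence tw(G) = 3 exactly.

Treewidth 3.
Bags: B1 = {1, 2, 3, 4}
Tree: (single bag)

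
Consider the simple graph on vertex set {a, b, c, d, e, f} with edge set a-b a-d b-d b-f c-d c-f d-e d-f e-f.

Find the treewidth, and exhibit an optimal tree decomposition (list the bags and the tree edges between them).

Each bag holds 3 vertices, so the decomposition has width 2, which upper-bounds the treewidth. For the lower bound, the 3 vertices {a, b, d} are pairwise adjacent, and any tree decomposition puts a clique entirely inside one bag — forcing width ≥ 2. Hence tw(G) = 2 exactly.

Treewidth 2.
One such decomposition:
Bags: B1 = {b, d, f}  B2 = {c, d, f}  B3 = {d, e, f}  B4 = {a, b, d}
Tree: B1–B2, B1–B3, B1–B4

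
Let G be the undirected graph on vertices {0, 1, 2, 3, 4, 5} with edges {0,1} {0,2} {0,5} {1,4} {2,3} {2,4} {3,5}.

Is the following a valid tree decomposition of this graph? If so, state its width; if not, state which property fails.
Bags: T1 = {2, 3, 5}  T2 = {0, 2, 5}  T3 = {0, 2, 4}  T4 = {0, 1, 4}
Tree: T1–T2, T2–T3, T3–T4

Yes; width 2.

Checking the three conditions: (i) the bags cover all of {0, 1, 2, 3, 4, 5}; (ii) for each edge, some bag contains both endpoints; (iii) the bags containing any fixed vertex form a subtree. All hold, so the decomposition is valid with width 3 − 1 = 2.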